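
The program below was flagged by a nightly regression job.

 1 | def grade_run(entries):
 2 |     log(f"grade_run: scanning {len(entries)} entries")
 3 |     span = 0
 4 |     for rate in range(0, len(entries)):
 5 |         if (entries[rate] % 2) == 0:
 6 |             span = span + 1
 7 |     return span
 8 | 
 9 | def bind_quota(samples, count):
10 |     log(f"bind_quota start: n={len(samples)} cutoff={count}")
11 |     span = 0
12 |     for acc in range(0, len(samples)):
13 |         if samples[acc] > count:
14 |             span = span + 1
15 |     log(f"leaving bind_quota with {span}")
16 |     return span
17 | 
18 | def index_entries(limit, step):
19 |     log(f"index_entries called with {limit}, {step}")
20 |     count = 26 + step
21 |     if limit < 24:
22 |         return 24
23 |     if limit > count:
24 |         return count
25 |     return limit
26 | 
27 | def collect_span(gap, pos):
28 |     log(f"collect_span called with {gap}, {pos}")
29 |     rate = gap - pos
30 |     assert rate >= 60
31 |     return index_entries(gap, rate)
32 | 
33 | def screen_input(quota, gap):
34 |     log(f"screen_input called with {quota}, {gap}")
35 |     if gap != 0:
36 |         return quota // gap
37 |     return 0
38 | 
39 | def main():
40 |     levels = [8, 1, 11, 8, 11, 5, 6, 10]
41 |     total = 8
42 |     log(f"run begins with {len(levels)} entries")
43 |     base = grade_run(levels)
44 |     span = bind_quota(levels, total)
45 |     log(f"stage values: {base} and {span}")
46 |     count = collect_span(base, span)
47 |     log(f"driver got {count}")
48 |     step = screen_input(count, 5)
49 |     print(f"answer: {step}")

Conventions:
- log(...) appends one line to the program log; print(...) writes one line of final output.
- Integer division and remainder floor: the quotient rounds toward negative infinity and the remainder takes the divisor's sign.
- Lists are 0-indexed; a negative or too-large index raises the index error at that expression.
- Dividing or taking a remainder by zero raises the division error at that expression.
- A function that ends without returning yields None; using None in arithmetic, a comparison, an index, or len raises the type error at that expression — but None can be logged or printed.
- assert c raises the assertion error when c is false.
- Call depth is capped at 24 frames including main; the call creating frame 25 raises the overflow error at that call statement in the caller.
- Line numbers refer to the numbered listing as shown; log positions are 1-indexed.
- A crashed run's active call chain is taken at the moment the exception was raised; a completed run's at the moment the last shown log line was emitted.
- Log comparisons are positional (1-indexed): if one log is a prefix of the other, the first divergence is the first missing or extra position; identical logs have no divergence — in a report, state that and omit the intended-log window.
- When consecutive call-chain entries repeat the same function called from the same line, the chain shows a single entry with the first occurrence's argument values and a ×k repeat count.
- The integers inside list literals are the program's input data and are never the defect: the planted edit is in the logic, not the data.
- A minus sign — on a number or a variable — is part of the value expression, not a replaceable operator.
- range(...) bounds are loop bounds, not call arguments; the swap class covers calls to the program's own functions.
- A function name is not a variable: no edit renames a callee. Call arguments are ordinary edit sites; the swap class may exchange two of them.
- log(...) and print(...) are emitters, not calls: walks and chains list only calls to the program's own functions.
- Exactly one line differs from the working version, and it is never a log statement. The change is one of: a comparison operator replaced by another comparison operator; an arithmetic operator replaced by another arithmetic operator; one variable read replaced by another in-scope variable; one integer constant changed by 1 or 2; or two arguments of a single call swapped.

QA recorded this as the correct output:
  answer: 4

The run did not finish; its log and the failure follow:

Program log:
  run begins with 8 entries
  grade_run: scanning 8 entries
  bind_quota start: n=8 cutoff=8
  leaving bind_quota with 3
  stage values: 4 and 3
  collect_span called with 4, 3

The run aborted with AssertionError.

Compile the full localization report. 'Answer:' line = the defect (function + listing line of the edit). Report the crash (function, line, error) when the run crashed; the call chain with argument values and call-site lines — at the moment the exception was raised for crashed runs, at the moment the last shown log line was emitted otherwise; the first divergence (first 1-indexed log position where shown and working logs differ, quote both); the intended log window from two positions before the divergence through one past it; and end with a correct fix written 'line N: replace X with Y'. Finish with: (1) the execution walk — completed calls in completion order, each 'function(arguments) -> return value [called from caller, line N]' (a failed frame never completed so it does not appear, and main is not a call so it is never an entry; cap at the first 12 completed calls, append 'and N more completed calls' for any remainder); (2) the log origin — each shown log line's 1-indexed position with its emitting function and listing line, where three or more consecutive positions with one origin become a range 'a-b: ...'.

Answer: the defect is in collect_span at line 30.
The tell: The shown log is a 6-line prefix of the intended one, whose next entry is 'index_entries called with 4, 1'.
Crash: collect_span, line 30, AssertionError.
Call chain: main -> collect_span(4, 3) (called at line 46).
First divergence: position 7 (shown log ended at 6 lines; the working version continues: 'index_entries called with 4, 1').
Intended log window:
  5: stage values: 4 and 3
  6: collect_span called with 4, 3
  7: index_entries called with 4, 1
  8: driver got 24
Execution walk:
  grade_run([8, 1, 11, 8, 11, 5, 6, 10]) -> 4  [called from main, line 43]
  bind_quota([8, 1, 11, 8, 11, 5, 6, 10], 8) -> 3  [called from main, line 44]
Origin of each log line:
  1: emitted by main (line 42)
  2: emitted by grade_run (line 2)
  3: emitted by bind_quota (line 10)
  4: emitted by bind_quota (line 15)
  5: emitted by main (line 45)
  6: emitted by collect_span (line 28)
A correct fix: line 30: replace `>=` with `<=`.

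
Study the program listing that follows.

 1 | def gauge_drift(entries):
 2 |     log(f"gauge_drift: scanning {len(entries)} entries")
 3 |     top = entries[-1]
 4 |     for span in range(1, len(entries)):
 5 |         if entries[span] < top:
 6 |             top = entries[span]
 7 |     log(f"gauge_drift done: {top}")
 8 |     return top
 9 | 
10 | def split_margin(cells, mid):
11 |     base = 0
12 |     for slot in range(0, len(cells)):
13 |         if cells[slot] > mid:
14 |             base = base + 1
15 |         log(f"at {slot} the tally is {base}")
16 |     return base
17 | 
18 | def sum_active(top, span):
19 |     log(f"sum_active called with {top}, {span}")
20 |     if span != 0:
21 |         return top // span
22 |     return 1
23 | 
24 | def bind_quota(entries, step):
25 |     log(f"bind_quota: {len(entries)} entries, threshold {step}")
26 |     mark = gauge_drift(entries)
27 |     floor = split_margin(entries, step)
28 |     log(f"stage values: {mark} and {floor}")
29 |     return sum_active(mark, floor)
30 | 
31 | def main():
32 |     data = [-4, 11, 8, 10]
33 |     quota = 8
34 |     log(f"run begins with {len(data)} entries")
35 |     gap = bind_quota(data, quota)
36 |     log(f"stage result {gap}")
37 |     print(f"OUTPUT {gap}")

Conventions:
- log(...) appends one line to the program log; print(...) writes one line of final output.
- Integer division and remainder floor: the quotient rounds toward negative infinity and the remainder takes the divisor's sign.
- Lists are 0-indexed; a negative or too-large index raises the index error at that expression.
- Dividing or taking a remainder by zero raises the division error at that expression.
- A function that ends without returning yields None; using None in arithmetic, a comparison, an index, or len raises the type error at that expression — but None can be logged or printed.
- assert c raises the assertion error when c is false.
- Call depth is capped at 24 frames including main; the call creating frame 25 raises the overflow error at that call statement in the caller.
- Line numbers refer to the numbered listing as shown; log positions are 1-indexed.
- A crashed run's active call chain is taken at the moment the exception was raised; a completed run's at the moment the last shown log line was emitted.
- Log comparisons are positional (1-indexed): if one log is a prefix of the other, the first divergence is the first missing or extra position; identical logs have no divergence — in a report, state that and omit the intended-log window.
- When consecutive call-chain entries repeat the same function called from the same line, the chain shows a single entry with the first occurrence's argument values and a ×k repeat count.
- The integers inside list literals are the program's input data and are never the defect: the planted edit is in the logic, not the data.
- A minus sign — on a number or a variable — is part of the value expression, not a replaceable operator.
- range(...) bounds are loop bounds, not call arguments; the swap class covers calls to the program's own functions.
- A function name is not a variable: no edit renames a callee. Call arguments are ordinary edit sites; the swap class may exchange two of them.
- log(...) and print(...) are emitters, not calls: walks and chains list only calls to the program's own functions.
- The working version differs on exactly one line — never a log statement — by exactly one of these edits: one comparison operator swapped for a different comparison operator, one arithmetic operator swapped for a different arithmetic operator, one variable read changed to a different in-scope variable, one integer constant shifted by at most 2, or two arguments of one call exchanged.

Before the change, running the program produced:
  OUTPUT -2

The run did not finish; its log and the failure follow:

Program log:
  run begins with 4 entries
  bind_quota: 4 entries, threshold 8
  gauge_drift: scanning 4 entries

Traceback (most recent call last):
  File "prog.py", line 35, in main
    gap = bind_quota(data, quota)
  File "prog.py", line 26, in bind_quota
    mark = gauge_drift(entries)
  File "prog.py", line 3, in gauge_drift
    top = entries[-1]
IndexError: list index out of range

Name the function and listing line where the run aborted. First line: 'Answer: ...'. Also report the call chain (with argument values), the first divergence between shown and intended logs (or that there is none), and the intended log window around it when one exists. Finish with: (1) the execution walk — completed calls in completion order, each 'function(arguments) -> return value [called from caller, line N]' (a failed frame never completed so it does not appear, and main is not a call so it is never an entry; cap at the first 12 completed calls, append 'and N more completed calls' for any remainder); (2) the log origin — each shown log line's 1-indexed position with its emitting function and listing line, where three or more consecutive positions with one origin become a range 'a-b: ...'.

Answer: the error was raised in gauge_drift, line 3.
Key fact: A complete run would log 'gauge_drift done: -4' next, but this one stopped at 3 lines.
Call chain: main -> bind_quota([-4, 11, 8, 10], 8) (called at line 35) -> gauge_drift([-4, 11, 8, 10]) (called at line 26).
First divergence: position 4 — the faulty run's log ends after 3 lines; the working version continues with 'gauge_drift done: -4'.
Intended log window:
  2: bind_quota: 4 entries, threshold 8
  3: gauge_drift: scanning 4 entries
  4: gauge_drift done: -4
  5: at 0 the tally is 0
Execution walk:
  (no call completed)
Log origins:
  1: logged in main at line 34
  2: logged in bind_quota at line 25
  3: logged in gauge_drift at line 2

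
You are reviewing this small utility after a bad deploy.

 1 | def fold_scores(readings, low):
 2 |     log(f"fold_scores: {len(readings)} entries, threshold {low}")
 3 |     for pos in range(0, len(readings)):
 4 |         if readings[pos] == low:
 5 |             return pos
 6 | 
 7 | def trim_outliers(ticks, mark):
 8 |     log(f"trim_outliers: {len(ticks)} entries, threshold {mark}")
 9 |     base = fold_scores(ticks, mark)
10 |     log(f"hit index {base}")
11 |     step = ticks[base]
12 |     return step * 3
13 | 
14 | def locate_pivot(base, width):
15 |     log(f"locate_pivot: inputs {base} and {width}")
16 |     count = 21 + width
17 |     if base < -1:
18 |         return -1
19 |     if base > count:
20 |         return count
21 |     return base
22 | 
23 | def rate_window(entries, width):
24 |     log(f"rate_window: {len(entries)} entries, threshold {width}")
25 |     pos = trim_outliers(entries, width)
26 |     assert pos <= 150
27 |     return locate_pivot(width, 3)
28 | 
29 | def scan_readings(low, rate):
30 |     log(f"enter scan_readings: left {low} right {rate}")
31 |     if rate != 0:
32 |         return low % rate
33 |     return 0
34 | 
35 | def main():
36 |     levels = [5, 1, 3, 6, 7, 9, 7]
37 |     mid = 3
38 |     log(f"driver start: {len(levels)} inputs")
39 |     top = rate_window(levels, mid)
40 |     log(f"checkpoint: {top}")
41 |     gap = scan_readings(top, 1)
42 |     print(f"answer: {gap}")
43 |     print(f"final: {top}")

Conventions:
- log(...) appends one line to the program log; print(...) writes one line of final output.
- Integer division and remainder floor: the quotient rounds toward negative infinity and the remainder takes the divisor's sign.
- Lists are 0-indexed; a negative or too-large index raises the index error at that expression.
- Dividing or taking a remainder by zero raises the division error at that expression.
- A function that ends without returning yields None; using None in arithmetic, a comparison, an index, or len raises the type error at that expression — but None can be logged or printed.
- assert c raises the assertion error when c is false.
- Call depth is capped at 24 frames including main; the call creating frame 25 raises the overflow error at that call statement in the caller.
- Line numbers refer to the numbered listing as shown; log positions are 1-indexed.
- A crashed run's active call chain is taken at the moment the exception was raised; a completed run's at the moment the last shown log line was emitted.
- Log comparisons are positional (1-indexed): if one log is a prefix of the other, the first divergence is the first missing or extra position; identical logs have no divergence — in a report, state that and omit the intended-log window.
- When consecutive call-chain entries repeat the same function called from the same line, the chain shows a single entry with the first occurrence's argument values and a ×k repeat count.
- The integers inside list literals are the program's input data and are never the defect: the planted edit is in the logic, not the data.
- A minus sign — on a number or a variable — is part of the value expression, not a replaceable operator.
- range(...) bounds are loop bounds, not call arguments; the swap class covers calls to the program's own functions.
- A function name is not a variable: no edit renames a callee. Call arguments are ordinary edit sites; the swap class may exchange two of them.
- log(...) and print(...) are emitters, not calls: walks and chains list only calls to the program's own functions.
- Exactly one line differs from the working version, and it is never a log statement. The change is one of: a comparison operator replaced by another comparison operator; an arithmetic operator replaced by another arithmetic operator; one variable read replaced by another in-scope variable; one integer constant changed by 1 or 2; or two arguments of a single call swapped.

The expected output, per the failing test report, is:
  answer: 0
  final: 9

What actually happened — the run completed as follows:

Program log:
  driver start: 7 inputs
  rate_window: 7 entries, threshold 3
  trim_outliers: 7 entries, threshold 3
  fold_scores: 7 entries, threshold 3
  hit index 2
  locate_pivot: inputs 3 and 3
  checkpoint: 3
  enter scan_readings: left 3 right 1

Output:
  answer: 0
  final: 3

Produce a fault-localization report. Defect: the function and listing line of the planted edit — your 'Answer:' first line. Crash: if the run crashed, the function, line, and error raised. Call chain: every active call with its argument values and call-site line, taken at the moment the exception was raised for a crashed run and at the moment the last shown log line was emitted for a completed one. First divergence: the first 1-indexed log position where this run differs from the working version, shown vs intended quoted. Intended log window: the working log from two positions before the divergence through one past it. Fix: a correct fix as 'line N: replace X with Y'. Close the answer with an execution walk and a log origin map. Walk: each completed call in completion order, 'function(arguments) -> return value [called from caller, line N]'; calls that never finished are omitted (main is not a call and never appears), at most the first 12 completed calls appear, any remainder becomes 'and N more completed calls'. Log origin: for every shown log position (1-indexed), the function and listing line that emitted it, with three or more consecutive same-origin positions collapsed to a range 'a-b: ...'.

Answer: the defect is in rate_window at line 27.
The tell: The log first diverges at position 6: the faulty run prints 'locate_pivot: inputs 3 and 3' where the working version prints 'locate_pivot: inputs 9 and 3'.
Call chain: main -> scan_readings(3, 1) (called at line 41).
First divergence: position 6 — the shown line 'locate_pivot: inputs 3 and 3' should read 'locate_pivot: inputs 9 and 3'.
Intended log window:
  4: fold_scores: 7 entries, threshold 3
  5: hit index 2
  6: locate_pivot: inputs 9 and 3
  7: checkpoint: 9
Execution walk:
  fold_scores([5, 1, 3, 6, 7, 9, 7], 3) -> 2  [called from trim_outliers, line 9]
  trim_outliers([5, 1, 3, 6, 7, 9, 7], 3) -> 9  [called from rate_window, line 25]
  locate_pivot(3, 3) -> 3  [called from rate_window, line 27]
  rate_window([5, 1, 3, 6, 7, 9, 7], 3) -> 3  [called from main, line 39]
  scan_readings(3, 1) -> 0  [called from main, line 41]
Log origins:
  1: emitted by main (line 38)
  2: emitted by rate_window (line 24)
  3: emitted by trim_outliers (line 8)
  4: emitted by fold_scores (line 2)
  5: emitted by trim_outliers (line 10)
  6: emitted by locate_pivot (line 15)
  7: emitted by main (line 40)
  8: emitted by scan_readings (line 30)
A correct fix: line 27: replace `width` with `pos`.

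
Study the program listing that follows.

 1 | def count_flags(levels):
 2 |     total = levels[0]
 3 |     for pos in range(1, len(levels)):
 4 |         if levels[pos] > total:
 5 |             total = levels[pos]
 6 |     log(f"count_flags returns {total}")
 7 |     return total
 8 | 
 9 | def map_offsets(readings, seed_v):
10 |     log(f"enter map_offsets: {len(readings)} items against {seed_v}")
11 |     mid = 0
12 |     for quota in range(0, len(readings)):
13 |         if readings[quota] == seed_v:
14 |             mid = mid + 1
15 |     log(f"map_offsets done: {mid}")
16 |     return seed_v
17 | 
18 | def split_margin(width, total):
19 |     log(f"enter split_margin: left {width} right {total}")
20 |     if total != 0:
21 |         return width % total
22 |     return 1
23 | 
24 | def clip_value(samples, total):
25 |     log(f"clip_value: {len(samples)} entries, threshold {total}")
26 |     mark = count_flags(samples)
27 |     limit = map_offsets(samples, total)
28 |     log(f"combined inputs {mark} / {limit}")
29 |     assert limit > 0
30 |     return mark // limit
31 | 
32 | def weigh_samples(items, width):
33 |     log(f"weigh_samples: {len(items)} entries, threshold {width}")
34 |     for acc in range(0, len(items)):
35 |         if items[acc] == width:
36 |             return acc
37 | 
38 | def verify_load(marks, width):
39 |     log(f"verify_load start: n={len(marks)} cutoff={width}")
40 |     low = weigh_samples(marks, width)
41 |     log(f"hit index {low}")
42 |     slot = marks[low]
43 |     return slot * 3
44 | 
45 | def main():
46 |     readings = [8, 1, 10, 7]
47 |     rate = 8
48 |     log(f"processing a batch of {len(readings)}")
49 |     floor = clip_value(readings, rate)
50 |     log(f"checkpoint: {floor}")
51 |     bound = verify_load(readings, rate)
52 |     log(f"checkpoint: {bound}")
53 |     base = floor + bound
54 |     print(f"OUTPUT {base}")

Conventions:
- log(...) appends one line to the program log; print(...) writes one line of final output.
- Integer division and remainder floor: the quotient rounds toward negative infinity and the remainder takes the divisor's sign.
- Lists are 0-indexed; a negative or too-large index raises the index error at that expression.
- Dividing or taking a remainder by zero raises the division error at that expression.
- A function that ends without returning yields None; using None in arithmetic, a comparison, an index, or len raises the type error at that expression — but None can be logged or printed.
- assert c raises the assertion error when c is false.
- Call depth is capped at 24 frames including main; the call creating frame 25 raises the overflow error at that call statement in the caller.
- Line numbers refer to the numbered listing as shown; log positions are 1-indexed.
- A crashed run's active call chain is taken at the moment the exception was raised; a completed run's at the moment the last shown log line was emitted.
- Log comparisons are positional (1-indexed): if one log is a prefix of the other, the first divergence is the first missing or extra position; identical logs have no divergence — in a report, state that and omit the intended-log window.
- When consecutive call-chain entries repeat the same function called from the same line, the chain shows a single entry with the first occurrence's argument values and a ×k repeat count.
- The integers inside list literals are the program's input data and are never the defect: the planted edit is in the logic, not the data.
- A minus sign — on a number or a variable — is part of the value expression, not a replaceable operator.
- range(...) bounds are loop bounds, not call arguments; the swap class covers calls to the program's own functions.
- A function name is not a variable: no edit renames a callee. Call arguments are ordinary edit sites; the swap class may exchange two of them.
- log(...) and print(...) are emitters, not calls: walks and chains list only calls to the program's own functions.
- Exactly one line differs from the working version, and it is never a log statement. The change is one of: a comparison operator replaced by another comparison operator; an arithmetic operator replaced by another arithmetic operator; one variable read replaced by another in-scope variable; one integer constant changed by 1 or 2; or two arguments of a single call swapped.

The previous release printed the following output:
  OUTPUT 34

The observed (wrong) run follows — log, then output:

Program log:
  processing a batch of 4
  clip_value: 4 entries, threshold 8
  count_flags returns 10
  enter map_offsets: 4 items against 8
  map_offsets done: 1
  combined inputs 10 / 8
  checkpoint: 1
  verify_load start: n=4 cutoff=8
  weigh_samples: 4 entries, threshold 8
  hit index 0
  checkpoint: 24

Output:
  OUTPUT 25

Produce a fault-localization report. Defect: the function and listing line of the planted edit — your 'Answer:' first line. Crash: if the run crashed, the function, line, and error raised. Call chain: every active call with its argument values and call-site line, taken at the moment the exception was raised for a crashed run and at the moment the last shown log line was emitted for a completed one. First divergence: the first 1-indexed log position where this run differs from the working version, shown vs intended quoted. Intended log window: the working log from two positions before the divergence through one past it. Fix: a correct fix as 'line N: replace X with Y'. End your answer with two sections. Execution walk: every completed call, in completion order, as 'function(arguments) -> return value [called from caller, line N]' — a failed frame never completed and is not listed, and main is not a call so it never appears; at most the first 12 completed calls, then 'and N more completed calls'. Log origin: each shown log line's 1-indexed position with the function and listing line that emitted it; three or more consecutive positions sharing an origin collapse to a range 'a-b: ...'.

Answer: the defect is in map_offsets at line 16.
Key observation: Log line 6 is where behavior first shows: 'combined inputs 10 / 8' appears instead of 'combined inputs 10 / 1'.
Call chain: main.
First divergence: position 6 — the shown line 'combined inputs 10 / 8' should read 'combined inputs 10 / 1'.
Intended log window:
  4: enter map_offsets: 4 items against 8
  5: map_offsets done: 1
  6: combined inputs 10 / 1
  7: checkpoint: 10
Execution walk:
  count_flags([8, 1, 10, 7]) -> 10  [called from clip_value, line 26]
  map_offsets([8, 1, 10, 7], 8) -> 8  [called from clip_value, line 27]
  clip_value([8, 1, 10, 7], 8) -> 1  [called from main, line 49]
  weigh_samples([8, 1, 10, 7], 8) -> 0  [called from verify_load, line 40]
  verify_load([8, 1, 10, 7], 8) -> 24  [called from main, line 51]
Origin of each log line:
  1: logged in main at line 48
  2: logged in clip_value at line 25
  3: logged in count_flags at line 6
  4: logged in map_offsets at line 10
  5: logged in map_offsets at line 15
  6: logged in clip_value at line 28
  7: logged in main at line 50
  8: logged in verify_load at line 39
  9: logged in weigh_samples at line 33
  10: logged in verify_load at line 41
  11: logged in main at line 52
A correct fix: line 16: replace `seed_v` with `mid`.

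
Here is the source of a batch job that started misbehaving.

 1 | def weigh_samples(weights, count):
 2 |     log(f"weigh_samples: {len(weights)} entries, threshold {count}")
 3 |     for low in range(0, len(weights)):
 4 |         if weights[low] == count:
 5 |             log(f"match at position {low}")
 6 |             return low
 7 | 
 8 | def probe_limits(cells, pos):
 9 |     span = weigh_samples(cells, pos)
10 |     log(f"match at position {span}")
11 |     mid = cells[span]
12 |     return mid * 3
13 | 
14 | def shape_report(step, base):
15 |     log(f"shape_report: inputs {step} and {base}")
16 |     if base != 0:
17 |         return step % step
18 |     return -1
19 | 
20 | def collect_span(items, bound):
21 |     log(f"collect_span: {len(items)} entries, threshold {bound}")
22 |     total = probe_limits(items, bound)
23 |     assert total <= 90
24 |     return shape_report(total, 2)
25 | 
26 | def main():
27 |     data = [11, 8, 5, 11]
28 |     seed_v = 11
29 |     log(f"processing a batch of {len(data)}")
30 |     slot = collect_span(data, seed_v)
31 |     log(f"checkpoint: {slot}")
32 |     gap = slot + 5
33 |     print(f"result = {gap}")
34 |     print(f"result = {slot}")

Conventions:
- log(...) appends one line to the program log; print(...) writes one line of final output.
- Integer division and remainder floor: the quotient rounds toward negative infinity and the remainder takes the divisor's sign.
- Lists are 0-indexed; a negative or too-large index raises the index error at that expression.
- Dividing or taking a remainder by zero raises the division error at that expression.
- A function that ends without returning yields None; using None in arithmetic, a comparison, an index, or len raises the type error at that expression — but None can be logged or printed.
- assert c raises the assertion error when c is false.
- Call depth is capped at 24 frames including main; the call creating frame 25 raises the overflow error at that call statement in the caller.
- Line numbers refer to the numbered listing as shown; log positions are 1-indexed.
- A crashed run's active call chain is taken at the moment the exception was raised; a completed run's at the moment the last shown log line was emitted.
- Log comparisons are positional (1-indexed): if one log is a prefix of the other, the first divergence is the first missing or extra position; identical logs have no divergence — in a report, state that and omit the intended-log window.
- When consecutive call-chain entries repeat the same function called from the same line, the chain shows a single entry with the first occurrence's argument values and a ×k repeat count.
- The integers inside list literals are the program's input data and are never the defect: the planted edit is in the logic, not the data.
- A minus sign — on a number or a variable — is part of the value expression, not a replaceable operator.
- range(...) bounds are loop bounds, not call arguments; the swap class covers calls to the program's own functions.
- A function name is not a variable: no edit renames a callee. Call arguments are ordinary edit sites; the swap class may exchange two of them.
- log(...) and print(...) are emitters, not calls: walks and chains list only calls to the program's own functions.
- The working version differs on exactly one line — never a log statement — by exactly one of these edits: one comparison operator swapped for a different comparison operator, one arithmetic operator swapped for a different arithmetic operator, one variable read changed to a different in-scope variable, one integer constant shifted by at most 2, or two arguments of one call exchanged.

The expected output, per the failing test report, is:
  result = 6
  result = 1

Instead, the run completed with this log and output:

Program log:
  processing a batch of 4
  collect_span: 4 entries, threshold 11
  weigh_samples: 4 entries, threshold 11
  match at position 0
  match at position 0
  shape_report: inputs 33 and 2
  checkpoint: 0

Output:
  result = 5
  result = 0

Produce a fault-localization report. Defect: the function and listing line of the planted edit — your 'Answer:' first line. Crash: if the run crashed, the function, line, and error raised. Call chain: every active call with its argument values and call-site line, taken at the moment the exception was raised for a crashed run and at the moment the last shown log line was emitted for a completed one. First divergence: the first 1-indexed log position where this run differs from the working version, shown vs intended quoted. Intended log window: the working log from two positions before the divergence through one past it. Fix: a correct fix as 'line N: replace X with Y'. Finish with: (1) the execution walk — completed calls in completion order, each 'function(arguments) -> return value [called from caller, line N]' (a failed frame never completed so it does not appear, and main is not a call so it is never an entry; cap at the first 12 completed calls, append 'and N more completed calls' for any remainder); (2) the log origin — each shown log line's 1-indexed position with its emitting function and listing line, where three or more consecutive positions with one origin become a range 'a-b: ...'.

Answer: the defect is in shape_report at line 17.
Core observation: Position 7 is the first bad log line: 'checkpoint: 0' should read 'checkpoint: 1'.
Call chain: main.
First divergence: at position 7 the run shows 'checkpoint: 0' where the working version logs 'checkpoint: 1'.
Intended log window:
  5: match at position 0
  6: shape_report: inputs 33 and 2
  7: checkpoint: 1
Execution walk:
  weigh_samples([11, 8, 5, 11], 11) -> 0  [called from probe_limits, line 9]
  probe_limits([11, 8, 5, 11], 11) -> 33  [called from collect_span, line 22]
  shape_report(33, 2) -> 0  [called from collect_span, line 24]
  collect_span([11, 8, 5, 11], 11) -> 0  [called from main, line 30]
Log origin:
  1: from main, line 29
  2: from collect_span, line 21
  3: from weigh_samples, line 2
  4: from weigh_samples, line 5
  5: from probe_limits, line 10
  6: from shape_report, line 15
  7: from main, line 31
A correct fix: line 17: replace `step % step` with `step % base`.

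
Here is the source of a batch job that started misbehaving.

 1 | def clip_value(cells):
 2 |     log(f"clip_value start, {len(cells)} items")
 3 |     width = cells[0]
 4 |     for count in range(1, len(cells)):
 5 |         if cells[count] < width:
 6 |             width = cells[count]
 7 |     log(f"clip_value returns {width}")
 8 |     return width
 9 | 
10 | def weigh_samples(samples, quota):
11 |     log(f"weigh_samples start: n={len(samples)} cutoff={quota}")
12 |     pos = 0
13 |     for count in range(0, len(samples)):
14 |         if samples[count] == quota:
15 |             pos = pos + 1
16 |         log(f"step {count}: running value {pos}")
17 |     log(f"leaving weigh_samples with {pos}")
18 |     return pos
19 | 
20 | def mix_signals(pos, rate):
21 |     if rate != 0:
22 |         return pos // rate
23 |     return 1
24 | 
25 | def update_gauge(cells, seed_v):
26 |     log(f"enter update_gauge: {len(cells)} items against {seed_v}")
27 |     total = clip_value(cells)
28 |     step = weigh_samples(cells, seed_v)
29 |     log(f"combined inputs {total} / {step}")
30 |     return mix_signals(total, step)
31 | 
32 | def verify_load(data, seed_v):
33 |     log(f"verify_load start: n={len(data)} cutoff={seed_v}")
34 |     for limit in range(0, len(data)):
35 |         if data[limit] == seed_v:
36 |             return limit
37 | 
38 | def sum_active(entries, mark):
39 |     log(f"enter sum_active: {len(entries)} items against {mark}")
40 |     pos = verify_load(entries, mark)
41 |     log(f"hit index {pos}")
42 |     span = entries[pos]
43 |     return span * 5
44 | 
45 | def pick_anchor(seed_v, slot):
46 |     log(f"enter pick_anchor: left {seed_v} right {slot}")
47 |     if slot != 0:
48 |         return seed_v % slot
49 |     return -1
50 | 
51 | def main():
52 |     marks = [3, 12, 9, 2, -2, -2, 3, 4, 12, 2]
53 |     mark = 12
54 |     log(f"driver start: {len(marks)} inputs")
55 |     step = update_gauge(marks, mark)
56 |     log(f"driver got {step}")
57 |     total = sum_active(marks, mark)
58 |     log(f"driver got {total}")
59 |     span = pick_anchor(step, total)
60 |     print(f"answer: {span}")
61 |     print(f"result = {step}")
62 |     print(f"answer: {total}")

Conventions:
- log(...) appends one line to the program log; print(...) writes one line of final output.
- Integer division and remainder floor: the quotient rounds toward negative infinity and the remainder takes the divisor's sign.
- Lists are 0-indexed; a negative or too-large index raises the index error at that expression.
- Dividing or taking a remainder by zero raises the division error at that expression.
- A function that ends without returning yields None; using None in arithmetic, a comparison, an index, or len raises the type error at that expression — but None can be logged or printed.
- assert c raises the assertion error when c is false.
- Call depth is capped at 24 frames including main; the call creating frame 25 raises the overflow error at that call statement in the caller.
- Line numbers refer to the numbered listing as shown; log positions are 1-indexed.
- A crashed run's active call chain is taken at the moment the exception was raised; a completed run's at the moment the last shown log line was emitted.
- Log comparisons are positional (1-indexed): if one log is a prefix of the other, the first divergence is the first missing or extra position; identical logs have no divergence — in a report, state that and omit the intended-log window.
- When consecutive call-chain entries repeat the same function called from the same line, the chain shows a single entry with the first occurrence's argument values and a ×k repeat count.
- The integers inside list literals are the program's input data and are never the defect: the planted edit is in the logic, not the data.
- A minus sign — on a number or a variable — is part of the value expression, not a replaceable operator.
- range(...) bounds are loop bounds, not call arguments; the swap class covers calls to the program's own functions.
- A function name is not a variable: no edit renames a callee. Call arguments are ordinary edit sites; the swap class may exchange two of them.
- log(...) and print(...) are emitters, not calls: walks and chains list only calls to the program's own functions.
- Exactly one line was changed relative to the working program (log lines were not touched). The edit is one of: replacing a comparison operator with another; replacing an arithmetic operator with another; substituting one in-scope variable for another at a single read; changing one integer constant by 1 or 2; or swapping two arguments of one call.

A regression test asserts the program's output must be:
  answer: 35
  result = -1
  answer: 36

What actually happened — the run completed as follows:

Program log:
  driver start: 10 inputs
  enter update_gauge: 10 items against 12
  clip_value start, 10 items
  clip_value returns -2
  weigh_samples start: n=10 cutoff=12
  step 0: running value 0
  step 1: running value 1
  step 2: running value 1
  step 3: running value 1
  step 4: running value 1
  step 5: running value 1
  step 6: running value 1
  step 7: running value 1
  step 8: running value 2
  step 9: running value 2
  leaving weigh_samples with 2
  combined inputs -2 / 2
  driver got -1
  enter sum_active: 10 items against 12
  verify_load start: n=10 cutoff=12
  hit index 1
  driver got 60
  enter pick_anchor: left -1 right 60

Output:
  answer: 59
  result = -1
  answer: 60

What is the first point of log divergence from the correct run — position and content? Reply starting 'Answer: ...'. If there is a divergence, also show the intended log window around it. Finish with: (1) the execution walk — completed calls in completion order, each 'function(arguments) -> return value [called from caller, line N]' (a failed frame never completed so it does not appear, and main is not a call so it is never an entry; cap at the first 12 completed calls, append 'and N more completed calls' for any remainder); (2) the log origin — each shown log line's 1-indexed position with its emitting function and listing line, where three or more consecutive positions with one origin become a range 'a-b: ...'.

Answer: position 22 — shown 'driver got 60', intended 'driver got 36'.
Intended log window:
  20: verify_load start: n=10 cutoff=12
  21: hit index 1
  22: driver got 36
  23: enter pick_anchor: left -1 right 36
Execution walk:
  clip_value([3, 12, 9, 2, -2, -2, 3, 4, 12, 2]) -> -2  [called from update_gauge, line 27]
  weigh_samples([3, 12, 9, 2, -2, -2, 3, 4, 12, 2], 12) -> 2  [called from update_gauge, line 28]
  mix_signals(-2, 2) -> -1  [called from update_gauge, line 30]
  update_gauge([3, 12, 9, 2, -2, -2, 3, 4, 12, 2], 12) -> -1  [called from main, line 55]
  verify_load([3, 12, 9, 2, -2, -2, 3, 4, 12, 2], 12) -> 1  [called from sum_active, line 40]
  sum_active([3, 12, 9, 2, -2, -2, 3, 4, 12, 2], 12) -> 60  [called from main, line 57]
  pick_anchor(-1, 60) -> 59  [called from main, line 59]
Log origins:
  1 — main, line 54
  2 — update_gauge, line 26
  3 — clip_value, line 2
  4 — clip_value, line 7
  5 — weigh_samples, line 11
  6-15 — weigh_samples, line 16
  16 — weigh_samples, line 17
  17 — update_gauge, line 29
  18 — main, line 56
  19 — sum_active, line 39
  20 — verify_load, line 33
  21 — sum_active, line 41
  22 — main, line 58
  23 — pick_anchor, line 46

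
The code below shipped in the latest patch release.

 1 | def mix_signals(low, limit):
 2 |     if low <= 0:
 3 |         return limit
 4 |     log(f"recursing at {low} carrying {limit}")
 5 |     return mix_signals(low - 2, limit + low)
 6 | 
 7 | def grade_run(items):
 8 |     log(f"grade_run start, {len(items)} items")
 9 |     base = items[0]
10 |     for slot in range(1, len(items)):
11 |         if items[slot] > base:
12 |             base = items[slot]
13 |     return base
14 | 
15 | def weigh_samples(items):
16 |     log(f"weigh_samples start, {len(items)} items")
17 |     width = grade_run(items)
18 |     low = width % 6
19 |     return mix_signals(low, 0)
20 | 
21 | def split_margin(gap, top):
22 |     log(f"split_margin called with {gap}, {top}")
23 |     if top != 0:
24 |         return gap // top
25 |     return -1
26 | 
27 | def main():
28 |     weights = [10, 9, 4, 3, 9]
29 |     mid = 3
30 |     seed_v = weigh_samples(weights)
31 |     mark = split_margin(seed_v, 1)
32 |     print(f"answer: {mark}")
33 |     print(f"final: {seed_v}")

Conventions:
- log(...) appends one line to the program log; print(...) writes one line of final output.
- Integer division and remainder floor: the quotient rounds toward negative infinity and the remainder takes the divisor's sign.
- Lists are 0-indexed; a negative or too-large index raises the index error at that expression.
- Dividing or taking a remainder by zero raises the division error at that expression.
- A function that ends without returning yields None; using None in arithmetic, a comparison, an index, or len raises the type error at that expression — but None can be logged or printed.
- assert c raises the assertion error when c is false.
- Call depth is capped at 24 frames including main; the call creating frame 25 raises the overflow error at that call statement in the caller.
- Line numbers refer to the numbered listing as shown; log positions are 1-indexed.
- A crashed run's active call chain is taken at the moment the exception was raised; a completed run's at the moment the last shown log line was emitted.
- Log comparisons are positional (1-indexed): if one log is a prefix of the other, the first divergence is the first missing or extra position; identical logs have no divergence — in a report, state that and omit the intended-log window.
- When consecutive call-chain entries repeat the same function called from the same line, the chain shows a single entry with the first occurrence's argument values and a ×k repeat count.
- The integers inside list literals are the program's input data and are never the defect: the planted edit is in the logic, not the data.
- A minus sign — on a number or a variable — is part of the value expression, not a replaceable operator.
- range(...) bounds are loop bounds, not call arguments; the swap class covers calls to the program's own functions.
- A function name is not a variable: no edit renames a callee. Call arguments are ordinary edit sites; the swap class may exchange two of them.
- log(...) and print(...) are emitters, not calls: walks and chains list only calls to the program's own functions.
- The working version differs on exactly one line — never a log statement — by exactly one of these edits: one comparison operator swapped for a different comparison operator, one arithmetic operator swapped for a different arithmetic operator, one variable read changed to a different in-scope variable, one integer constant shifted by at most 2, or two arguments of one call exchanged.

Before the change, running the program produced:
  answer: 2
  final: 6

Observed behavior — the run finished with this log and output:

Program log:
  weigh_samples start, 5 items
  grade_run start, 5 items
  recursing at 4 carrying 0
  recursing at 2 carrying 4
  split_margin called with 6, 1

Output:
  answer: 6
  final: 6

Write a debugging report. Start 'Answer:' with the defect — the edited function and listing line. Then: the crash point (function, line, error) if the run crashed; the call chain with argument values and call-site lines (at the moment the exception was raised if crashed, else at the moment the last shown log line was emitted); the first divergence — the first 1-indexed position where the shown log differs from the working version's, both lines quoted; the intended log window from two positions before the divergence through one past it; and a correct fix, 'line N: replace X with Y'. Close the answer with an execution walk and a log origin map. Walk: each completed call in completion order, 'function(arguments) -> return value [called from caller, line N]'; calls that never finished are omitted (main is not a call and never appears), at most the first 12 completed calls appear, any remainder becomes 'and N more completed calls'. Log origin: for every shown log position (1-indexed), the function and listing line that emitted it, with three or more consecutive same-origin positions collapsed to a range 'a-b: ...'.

Answer: the defect is in main at line 31.
Key fact: Position 5 is the first bad log line: 'split_margin called with 6, 1' should read 'split_margin called with 6, 3'.
Call chain: main -> split_margin(6, 1) (called at line 31).
First divergence: position 5 — shown 'split_margin called with 6, 1', intended 'split_margin called with 6, 3'.
Intended log window:
  3: recursing at 4 carrying 0
  4: recursing at 2 carrying 4
  5: split_margin called with 6, 3
Execution walk:
  grade_run([10, 9, 4, 3, 9]) -> 10  [called from weigh_samples, line 17]
  mix_signals(0, 6) -> 6  [called from mix_signals, line 5]
  mix_signals(2, 4) -> 6  [called from mix_signals, line 5]
  mix_signals(4, 0) -> 6  [called from weigh_samples, line 19]
  weigh_samples([10, 9, 4, 3, 9]) -> 6  [called from main, line 30]
  split_margin(6, 1) -> 6  [called from main, line 31]
Log origins:
  1 — weigh_samples, line 16
  2 — grade_run, line 8
  3 — mix_signals, line 4
  4 — mix_signals, line 4
  5 — split_margin, line 22
A correct fix: line 31: replace `1` with `3`.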